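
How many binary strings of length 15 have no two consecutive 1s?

Let a(n) count valid strings. If the last bit is 0 the prefix is any valid string of length n-1; if it is 1 the string must end in 01 with a valid prefix of length n-2. So a(n) = a(n-1) + a(n-2), a(1)=2, a(2)=3.
Building up term by term: a(1)=2, a(2)=3, a(3)=5, a(4)=8, a(5)=13, a(6)=21, a(7)=34, a(8)=55, a(9)=89, a(10)=144, a(11)=233, a(12)=377, a(13)=610, a(14)=987, a(15)=1597.

Final answer: 1597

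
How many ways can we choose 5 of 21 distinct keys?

C(21,5) = 21!/(5! x 16!).

Final answer: \binom{21}{5} = 20349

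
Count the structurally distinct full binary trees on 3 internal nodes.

The structures are counted by the Catalan number C_n. Here n = 3.
C_n = C(2n,n) - C(2n,n+1), so C_{3} = C(6,3) - C(6,4) = 20 - 15.

Final answer: C_{3} = 5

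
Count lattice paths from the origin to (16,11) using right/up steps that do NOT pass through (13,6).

Total paths to (16,11): C(27,11) = 13037895.
Paths through (13,6): C(19,6) x C(8,5) = 1519392.
Avoiding (13,6): 13037895 - 1519392.

Final answer: 11518503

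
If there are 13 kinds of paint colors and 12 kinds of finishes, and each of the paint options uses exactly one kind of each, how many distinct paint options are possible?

By the multiplication principle: 13 x 12.

Final answer: 156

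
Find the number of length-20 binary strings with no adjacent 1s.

A valid string ends in 0 (append to any length-(n-1) valid string) or in 01 (append to any length-(n-2) valid string), so a(n) = a(n-1) + a(n-2) with a(1)=2, a(2)=3.
Computing successive values: a(1)=2, a(2)=3, a(3)=5, a(4)=8, a(5)=13, a(6)=21, a(7)=34, a(8)=55, a(9)=89, a(10)=144, a(11)=233, a(12)=377, a(13)=610, a(14)=987, a(15)=1597, a(16)=2584, a(17)=4181, a(18)=6765, a(19)=10946, a(20)=17711.

Final answer: 17711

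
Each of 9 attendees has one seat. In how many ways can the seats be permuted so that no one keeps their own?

Derangements satisfy D(n) = (n-1)(D(n-1) + D(n-2)), starting from D(0)=1, D(1)=0.
D(2) = 1 x (0 + 1) = 1
D(3) = 2 x (1 + 0) = 2
D(4) = 3 x (2 + 1) = 9
D(5) = 4 x (9 + 2) = 44
D(6) = 5 x (44 + 9) = 265
D(7) = 6 x (265 + 44) = 1854
D(8) = 7 x (1854 + 265) = 14833
D(9) = 8 x (D(8) + D(7)) = 8 x (14833 + 1854)

Final answer: D(9) = 133496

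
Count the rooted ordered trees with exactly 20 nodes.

This is counted by the nth Catalan number C_n. Here n = 20 - 1 = 19.
C_n = C(2n,n) - C(2n,n+1), so C_{19} = C(38,19) - C(38,20) = 35345263800 - 33578000610.

Final answer: C_{19} = 1767263190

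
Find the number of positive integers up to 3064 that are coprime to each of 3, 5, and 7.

|div by 3|=1021, |div by 5|=612, |div by 7|=437.
|div by 3&5|=204, |div by 3&7|=145, |div by 5&7|=87, |div by all|=29.
By inclusion-exclusion, divisible by at least one: 1021+612+437-204-145-87+29 = 1663.
Not divisible by any: 3064 - 1663.

Final answer: 1401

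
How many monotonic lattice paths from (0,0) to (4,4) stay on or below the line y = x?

Total monotonic paths to (4,4): C(8,4) = 70.
Paths that cross above y=x (reflection bijection): C(8,5) = 56.
Valid Dyck paths: 70 - 56.
(These counts are the Catalan numbers.)

Final answer: C_{4} = 14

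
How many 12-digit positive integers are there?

First digit: 9 choices (1-9). Each of the remaining 11 digits: 10 choices.
Total: 9 x 10^11.

Final answer: 900000000000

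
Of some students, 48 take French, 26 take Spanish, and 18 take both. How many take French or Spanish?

|A union B| = |A| + |B| - |A intersect B| = 48 + 26 - 18.

Final answer: 56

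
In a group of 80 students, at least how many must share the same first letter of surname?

There are 26 possible values for first letter of surname. With 80 students and 26 categories, by pigeonhole: ceiling(80/26).

Final answer: 4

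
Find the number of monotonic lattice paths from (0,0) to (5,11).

Each path has 5 right steps and 11 up steps in some order (16 steps total).
Choose which 11 of the 16 steps are up: C(16,11).

Final answer: C(16,11) = 4368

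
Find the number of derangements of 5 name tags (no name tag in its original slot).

Derangements satisfy D(n) = (n-1)(D(n-1) + D(n-2)), starting from D(0)=1, D(1)=0.
D(2) = 1 x (0 + 1) = 1
D(3) = 2 x (1 + 0) = 2
D(4) = 3 x (2 + 1) = 9
D(5) = 4 x (D(4) + D(3)) = 4 x (9 + 2)

Final answer: D(5) = 44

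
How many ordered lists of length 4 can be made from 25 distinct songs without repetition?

P(25,4) = 25!/(25-4)! = 25!/21!.

Final answer: P(25,4) = 303600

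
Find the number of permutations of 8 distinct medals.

The number of ways to arrange 8 distinct objects is 8!.

Final answer: 8! = 40320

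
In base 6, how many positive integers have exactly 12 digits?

Leading digit: 5 options (nonzero). Other 11 digit(s): 6 options each.
Total: 5 x 6^11.

Final answer: 1813985280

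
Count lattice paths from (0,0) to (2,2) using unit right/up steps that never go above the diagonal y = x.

Total monotonic paths to (2,2): C(4,2) = 6.
A path is bad iff it touches y = x + 1; reflecting its initial segment maps bad paths bijectively onto all paths to (1,3), of which there are C(4,3) = 4.
Valid Dyck paths: 6 - 4.
(Check: C(4,2) - C(4,3) = C(4,2)/3, the Catalan number C_{2}.)

Final answer: C_{2} = 2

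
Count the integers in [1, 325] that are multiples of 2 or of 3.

Multiples of 2: 162. Multiples of 3: 108. Of both (lcm=6): 54.
By inclusion-exclusion: 162 + 108 - 54.

Final answer: 216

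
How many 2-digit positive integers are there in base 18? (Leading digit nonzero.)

Leading digit: 17 options (nonzero). Other 1 digit(s): 18 options each.
Total: 17 x 18^1.

Final answer: 306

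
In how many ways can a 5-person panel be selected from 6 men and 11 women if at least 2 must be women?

Sum over valid woman counts:
C(11,2)C(6,3) = 1100
C(11,3)C(6,2) = 2475
C(11,4)C(6,1) = 1980
C(11,5)C(6,0) = 462
Total: 1100 + 2475 + 1980 + 462.

Final answer: 6017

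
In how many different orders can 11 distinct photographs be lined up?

The number of ways to arrange 11 distinct objects is 11!.

Final answer: 11! = 39916800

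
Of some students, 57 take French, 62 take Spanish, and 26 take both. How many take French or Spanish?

|A union B| = |A| + |B| - |A intersect B| = 57 + 62 - 26.

Final answer: 93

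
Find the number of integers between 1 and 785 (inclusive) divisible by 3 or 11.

Multiples of 3: 261. Multiples of 11: 71. Of both (lcm=33): 23.
By inclusion-exclusion: 261 + 71 - 23.

Final answer: 309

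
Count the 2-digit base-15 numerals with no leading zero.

Leading digit: 14 options (nonzero). Other 1 digit(s): 15 options each.
Total: 14 x 15^1.

Final answer: 210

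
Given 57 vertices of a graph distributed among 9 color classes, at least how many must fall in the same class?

By pigeonhole with 57 objects and 9 categories: ceiling(57/9).

Final answer: 7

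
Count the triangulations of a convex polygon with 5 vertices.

This is a standard Catalan-number count: the answer is C_n. Here n = 5 - 2 = 3.
C_n = C(2n,n)/(n+1), so C_{3} = C(6,3)/4 = 20/4.

Final answer: C_{3} = 5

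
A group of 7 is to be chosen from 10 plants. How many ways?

C(10,7) = 10!/(7! x 3!).

Final answer: \binom{10}{7} = 120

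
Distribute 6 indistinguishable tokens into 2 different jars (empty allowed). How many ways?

Stars and bars: C(n+k-1, k-1) = C(7,1).

Final answer: C(7,1) = 7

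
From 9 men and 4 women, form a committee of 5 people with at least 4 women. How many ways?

Sum over valid woman counts:
C(4,4)C(9,1).

Final answer: 9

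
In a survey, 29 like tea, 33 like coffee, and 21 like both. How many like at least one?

|A union B| = |A| + |B| - |A intersect B| = 29 + 33 - 21.

Final answer: 41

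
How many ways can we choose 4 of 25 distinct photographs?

C(25,4) = 25!/(4! x (25-4)!).

Final answer: C(25,4) = 12650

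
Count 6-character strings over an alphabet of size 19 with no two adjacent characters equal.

Let g(n) count such strings. g(1) = 19, and each valid string of length n-1 extends in 18 ways (any symbol but the last), so g(n) = 18 g(n-1).
Total: g(6) = 19 x 18^5.

Final answer: 19 x 18^{5} = 35901792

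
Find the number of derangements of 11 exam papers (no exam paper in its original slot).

Derangements satisfy D(n) = (n-1)(D(n-1) + D(n-2)), starting from D(0)=1, D(1)=0.
D(2) = 1 x (0 + 1) = 1
D(3) = 2 x (1 + 0) = 2
D(4) = 3 x (2 + 1) = 9
D(5) = 4 x (9 + 2) = 44
D(6) = 5 x (44 + 9) = 265
D(7) = 6 x (265 + 44) = 1854
D(8) = 7 x (1854 + 265) = 14833
D(9) = 8 x (14833 + 1854) = 133496
D(10) = 9 x (133496 + 14833) = 1334961
D(11) = 10 x (D(10) + D(9)) = 10 x (1334961 + 133496)

Final answer: D(11) = 14684570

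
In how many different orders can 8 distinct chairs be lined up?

The number of ways to arrange 8 distinct objects is 8!.

Final answer: 8! = 40320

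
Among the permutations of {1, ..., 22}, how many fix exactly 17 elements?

Choose which 17 elements are fixed: C(22,17) = 26334.
Derange the remaining 5 using D(j) = (j-1)(D(j-1) + D(j-2)), D(0)=1, D(1)=0: D(2)=1, D(3)=2, D(4)=9, D(5)=44.
Total: 26334 x 44.

Final answer: C(22,17) D(5) = 1158696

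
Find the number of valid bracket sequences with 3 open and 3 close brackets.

This is counted by the nth Catalan number C_n. Here n = 3 (pairs).
C_n = (2n)!/(n!(n+1)!), so C_{3} = 6!/(3! x 4!) = C(6,3)/4 = 20/4.

Final answer: C_{3} = 5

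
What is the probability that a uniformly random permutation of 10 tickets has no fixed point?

Use the recurrence D(n) = (n-1)(D(n-1) + D(n-2)) with D(0)=1, D(1)=0.
Building up: D(2)=1, D(3)=2, D(4)=9, D(5)=44, D(6)=265, D(7)=1854, D(8)=14833, D(9)=133496, D(10)=1334961.
Total arrangements: 10! = 3628800.
Probability = D(10)/10! = 16481/44800.

Final answer: D(10)/10! = 1334961/3628800 = 0.367879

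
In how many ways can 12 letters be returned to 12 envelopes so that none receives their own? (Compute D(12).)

Derangements satisfy D(n) = (n-1)(D(n-1) + D(n-2)), starting from D(0)=1, D(1)=0.
D(2) = 1 x (0 + 1) = 1
D(3) = 2 x (1 + 0) = 2
D(4) = 3 x (2 + 1) = 9
D(5) = 4 x (9 + 2) = 44
D(6) = 5 x (44 + 9) = 265
D(7) = 6 x (265 + 44) = 1854
D(8) = 7 x (1854 + 265) = 14833
D(9) = 8 x (14833 + 1854) = 133496
D(10) = 9 x (133496 + 14833) = 1334961
D(11) = 10 x (1334961 + 133496) = 14684570
D(12) = 11 x (D(11) + D(10)) = 11 x (14684570 + 1334961)

Final answer: D(12) = 176214841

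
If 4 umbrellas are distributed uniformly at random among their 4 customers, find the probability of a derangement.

Use the recurrence D(n) = (n-1)(D(n-1) + D(n-2)) with D(0)=1, D(1)=0.
Building up: D(2)=1, D(3)=2, D(4)=9.
Total arrangements: 4! = 24.
Probability = D(4)/4! = 3/8.

Final answer: D(4)/4! = 9/24 = 0.375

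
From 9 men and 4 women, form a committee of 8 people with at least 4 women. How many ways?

Sum over valid woman counts:
C(4,4)C(9,4).

Final answer: 126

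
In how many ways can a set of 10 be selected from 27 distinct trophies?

C(27,10) = 27!/(10! x 17!).

Final answer: \binom{27}{10} = 8436285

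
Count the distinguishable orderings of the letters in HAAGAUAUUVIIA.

Letters (A:5, G:1, H:1, I:2, U:3, V:1). Total letters: 13.
Permutations = 13!/(5! x 3! x 2!).

Final answer: 4324320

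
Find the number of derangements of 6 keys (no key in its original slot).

D(n) = (n-1)(D(n-1) + D(n-2)), D(0)=1, D(1)=0.
D(2) = 1 x (0 + 1) = 1
D(3) = 2 x (1 + 0) = 2
D(4) = 3 x (2 + 1) = 9
D(5) = 4 x (9 + 2) = 44
D(6) = 5 x (D(5) + D(4)) = 5 x (44 + 9)

Final answer: D(6) = 265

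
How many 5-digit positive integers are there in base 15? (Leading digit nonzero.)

These are the integers in [15^4, 15^5), so the count is 15^5 - 15^4 = 14 x 15^4.

Final answer: 708750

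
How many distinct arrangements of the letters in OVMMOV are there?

Letters (M:2, O:2, V:2). Total letters: 6.
Permutations = 6!/(2! x 2! x 2!).

Final answer: 90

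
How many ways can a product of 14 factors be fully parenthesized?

This is a standard Catalan-number count: the answer is C_n. Here n = 14 - 1 = 13.
Using C_0 = 1 and C_(k+1) = C_k x 2(2k+1)/(k+2), build up term by term: C_1=1, C_2=2, C_3=5, C_4=14, C_5=42, C_6=132, C_7=429, C_8=1430, C_9=4862, C_10=16796, C_11=58786, C_12=208012, C_13=742900.

Final answer: C_{13} = 742900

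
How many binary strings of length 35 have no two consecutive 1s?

A valid string ends in 0 (append to any length-(n-1) valid string) or in 01 (append to any length-(n-2) valid string), so a(n) = a(n-1) + a(n-2) with a(1)=2, a(2)=3.
Iterating the recurrence: a(1)=2, a(2)=3, a(3)=5, a(4)=8, a(5)=13, a(6)=21, a(7)=34, a(8)=55, a(9)=89, a(10)=144, a(11)=233, a(12)=377, a(13)=610, a(14)=987, a(15)=1597, a(16)=2584, a(17)=4181, a(18)=6765, a(19)=10946, a(20)=17711, a(21)=28657, a(22)=46368, a(23)=75025, a(24)=121393, a(25)=196418, a(26)=317811, a(27)=514229, a(28)=832040, a(29)=1346269, a(30)=2178309, a(31)=3524578, a(32)=5702887, a(33)=9227465, a(34)=14930352, a(35)=24157817.

Final answer: 24157817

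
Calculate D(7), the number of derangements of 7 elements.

Use the recurrence D(n) = (n-1)(D(n-1) + D(n-2)) with D(0)=1, D(1)=0.
Building up: D(2)=1, D(3)=2, D(4)=9, D(5)=44, D(6)=265.
D(7) = 6 x (D(6) + D(5)) = 6 x (265 + 44).

Final answer: D(7) = 1854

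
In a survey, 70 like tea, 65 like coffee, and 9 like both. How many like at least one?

|A union B| = |A| + |B| - |A intersect B| = 70 + 65 - 9.

Final answer: 126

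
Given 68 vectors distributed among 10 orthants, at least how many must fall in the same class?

By pigeonhole with 68 objects and 10 categories: ceiling(68/10).

Final answer: 7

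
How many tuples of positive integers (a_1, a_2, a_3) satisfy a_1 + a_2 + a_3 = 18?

Substitute a'_i = a_i - 1 (so a'_i >= 0). Then sum a'_i = 18 - 3 = 15.
Stars and bars: C(15+3-1, 3-1) = C(17,2).

Final answer: C(17,2) = 136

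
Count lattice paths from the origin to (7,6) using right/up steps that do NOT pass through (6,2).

Total paths to (7,6): C(13,6) = 1716.
Paths through (6,2): C(8,2) x C(5,4) = 140.
Avoiding (6,2): 1716 - 140.

Final answer: 1576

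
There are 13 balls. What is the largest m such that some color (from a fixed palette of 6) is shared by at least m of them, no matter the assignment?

There are 6 possible values for color (from a fixed palette of 6). With 13 balls and 6 categories, by pigeonhole: ceiling(13/6).

Final answer: 3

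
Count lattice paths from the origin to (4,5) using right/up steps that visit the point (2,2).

Paths (0,0)->(2,2): C(4,2) = 6.
Paths (2,2)->(4,5): C(5,3) = 10.
By multiplication principle: 6 x 10.

Final answer: 60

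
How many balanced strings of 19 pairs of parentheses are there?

This is counted by the nth Catalan number C_n. Here n = 19 (pairs).
C_n = C(2n,n) - C(2n,n+1), so C_{19} = C(38,19) - C(38,20) = 35345263800 - 33578000610.

Final answer: C_{19} = 1767263190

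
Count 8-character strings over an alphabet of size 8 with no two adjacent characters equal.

Let g(n) count such strings. g(1) = 8, and each valid string of length n-1 extends in 7 ways (any symbol but the last), so g(n) = 7 g(n-1).
Total: g(8) = 8 x 7^7.

Final answer: 8 x 7^{7} = 6588344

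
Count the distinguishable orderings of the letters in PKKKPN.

Letters (K:3, N:1, P:2). Total letters: 6.
Permutations = 6!/(3! x 2!).

Final answer: 60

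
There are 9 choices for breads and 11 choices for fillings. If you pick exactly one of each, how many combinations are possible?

By the multiplication principle: 9 x 11.

Final answer: 99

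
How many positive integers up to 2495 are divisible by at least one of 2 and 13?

Multiples of 2: 1247. Multiples of 13: 191. Of both (lcm=26): 95.
By inclusion-exclusion: 1247 + 191 - 95.

Final answer: 1343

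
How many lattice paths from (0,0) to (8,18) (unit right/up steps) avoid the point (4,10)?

Total paths to (8,18): C(26,18) = 1562275.
Paths through (4,10): C(14,10) x C(12,8) = 495495.
Avoiding (4,10): 1562275 - 495495.

Final answer: 1066780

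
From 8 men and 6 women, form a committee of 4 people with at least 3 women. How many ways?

Sum over valid woman counts:
C(6,3)C(8,1) = 160
C(6,4)C(8,0) = 15
Total: 160 + 15.

Final answer: 175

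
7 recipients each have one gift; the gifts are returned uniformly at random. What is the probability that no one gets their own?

Derangements satisfy D(n) = (n-1)(D(n-1) + D(n-2)), starting from D(0)=1, D(1)=0.
Building up: D(2)=1, D(3)=2, D(4)=9, D(5)=44, D(6)=265, D(7)=1854.
Total arrangements: 7! = 5040.
Probability = D(7)/7! = 103/280.

Final answer: D(7)/7! = 1854/5040 = 0.367857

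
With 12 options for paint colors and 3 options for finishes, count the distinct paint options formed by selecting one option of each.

By the multiplication principle: 12 x 3.

Final answer: 36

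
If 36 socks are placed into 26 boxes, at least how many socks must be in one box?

By the pigeonhole principle: ceiling(36/26).

Final answer: 2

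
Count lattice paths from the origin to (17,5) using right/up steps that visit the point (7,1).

Paths (0,0)->(7,1): C(8,1) = 8.
Paths (7,1)->(17,5): C(14,4) = 1001.
By multiplication principle: 8 x 1001.

Final answer: 8008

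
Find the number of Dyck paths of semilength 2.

Total monotonic paths to (2,2): C(4,2) = 6.
Paths that cross above y=x (reflection bijection): C(4,3) = 4.
Valid Dyck paths: 6 - 4.
(Equivalently, C_{2} = C(4,2)/3 = 6/3.)

Final answer: C_{2} = 2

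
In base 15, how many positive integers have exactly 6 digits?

In base 15, the leading digit has 14 choices (1..14); each of the remaining 5 digits has 15 choices.
Total: 14 x 15^5.

Final answer: 10631250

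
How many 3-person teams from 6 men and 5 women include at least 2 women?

Sum over valid woman counts:
C(5,2)C(6,1) = 60
C(5,3)C(6,0) = 10
Total: 60 + 10.

Final answer: 70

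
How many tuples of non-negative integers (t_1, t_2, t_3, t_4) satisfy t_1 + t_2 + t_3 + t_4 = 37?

Stars and bars with 37 stars and 3 bars:
C(37+4-1, 4-1) = C(40,3).

Final answer: C(40,3) = 9880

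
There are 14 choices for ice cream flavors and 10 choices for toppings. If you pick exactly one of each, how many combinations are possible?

By the multiplication principle: 14 x 10.

Final answer: 140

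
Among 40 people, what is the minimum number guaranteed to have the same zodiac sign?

There are 12 possible values for zodiac sign. With 40 people and 12 categories, by pigeonhole: ceiling(40/12).

Final answer: 4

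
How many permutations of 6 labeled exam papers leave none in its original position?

Use the recurrence D(n) = (n-1)(D(n-1) + D(n-2)) with D(0)=1, D(1)=0.
D(2) = 1 x (0 + 1) = 1
D(3) = 2 x (1 + 0) = 2
D(4) = 3 x (2 + 1) = 9
D(5) = 4 x (9 + 2) = 44
D(6) = 5 x (D(5) + D(4)) = 5 x (44 + 9)

Final answer: D(6) = 265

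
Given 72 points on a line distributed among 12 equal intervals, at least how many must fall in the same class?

By pigeonhole with 72 objects and 12 categories: ceiling(72/12).

Final answer: 6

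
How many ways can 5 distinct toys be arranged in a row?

The number of ways to arrange 5 distinct objects is 5!.

Final answer: 5! = 120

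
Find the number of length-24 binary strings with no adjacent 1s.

Classify by the final bit: ...0 gives a(n-1) strings, ...01 gives a(n-2) strings. Thus a(n) = a(n-1) + a(n-2) with a(1)=2, a(2)=3.
Iterating the recurrence: a(1)=2, a(2)=3, a(3)=5, a(4)=8, a(5)=13, a(6)=21, a(7)=34, a(8)=55, a(9)=89, a(10)=144, a(11)=233, a(12)=377, a(13)=610, a(14)=987, a(15)=1597, a(16)=2584, a(17)=4181, a(18)=6765, a(19)=10946, a(20)=17711, a(21)=28657, a(22)=46368, a(23)=75025, a(24)=121393.

Final answer: 121393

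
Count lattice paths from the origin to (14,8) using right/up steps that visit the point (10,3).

Paths (0,0)->(10,3): C(13,3) = 286.
Paths (10,3)->(14,8): C(9,5) = 126.
By multiplication principle: 286 x 126.

Final answer: 36036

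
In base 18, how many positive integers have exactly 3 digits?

These are the integers in [18^2, 18^3), so the count is 18^3 - 18^2 = 17 x 18^2.

Final answer: 5508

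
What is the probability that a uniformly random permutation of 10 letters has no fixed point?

D(n) = (n-1)(D(n-1) + D(n-2)), D(0)=1, D(1)=0.
Building up: D(2)=1, D(3)=2, D(4)=9, D(5)=44, D(6)=265, D(7)=1854, D(8)=14833, D(9)=133496, D(10)=1334961.
Total arrangements: 10! = 3628800.
Probability = D(10)/10! = 16481/44800.

Final answer: D(10)/10! = 1334961/3628800 = 0.367879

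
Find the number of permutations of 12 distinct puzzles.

The number of ways to arrange 12 distinct objects is 12!.

Final answer: 12! = 479001600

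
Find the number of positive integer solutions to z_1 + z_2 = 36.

Substitute z'_i = z_i - 1 (so z'_i >= 0). Then sum z'_i = 36 - 2 = 34.
Stars and bars: C(34+2-1, 2-1) = C(35,1).

Final answer: C(35,1) = 35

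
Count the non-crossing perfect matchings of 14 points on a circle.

This is counted by the nth Catalan number C_n. Here n = 14/2 = 7.
C_n = C(2n,n) - C(2n,n+1), so C_{7} = C(14,7) - C(14,8) = 3432 - 3003.

Final answer: C_{7} = 429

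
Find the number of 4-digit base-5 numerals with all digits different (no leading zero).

First digit: 4 (nonzero). Second: 4 (not first). Third: 3, etc.
Total: 4 x 4 x 3 x 2.

Final answer: 96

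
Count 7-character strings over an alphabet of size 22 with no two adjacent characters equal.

First character: 22 choices. Each subsequent: 21 choices (must differ from the previous one).
Total: 22 x 21^6.

Final answer: 22 x 21^{6} = 1886854662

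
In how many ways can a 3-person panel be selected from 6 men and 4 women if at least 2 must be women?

Sum over valid woman counts:
C(4,2)C(6,1) = 36
C(4,3)C(6,0) = 4
Total: 36 + 4.

Final answer: 40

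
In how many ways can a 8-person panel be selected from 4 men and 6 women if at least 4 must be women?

Sum over valid woman counts:
C(6,4)C(4,4) = 15
C(6,5)C(4,3) = 24
C(6,6)C(4,2) = 6
Total: 15 + 24 + 6.

Final answer: 45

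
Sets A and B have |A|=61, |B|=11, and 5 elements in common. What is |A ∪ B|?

|A union B| = |A| + |B| - |A intersect B| = 61 + 11 - 5.

Final answer: 67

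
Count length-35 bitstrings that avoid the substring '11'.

A valid string ends in 0 (append to any length-(n-1) valid string) or in 01 (append to any length-(n-2) valid string), so a(n) = a(n-1) + a(n-2) with a(1)=2, a(2)=3.
Computing successive values: a(1)=2, a(2)=3, a(3)=5, a(4)=8, a(5)=13, a(6)=21, a(7)=34, a(8)=55, a(9)=89, a(10)=144, a(11)=233, a(12)=377, a(13)=610, a(14)=987, a(15)=1597, a(16)=2584, a(17)=4181, a(18)=6765, a(19)=10946, a(20)=17711, a(21)=28657, a(22)=46368, a(23)=75025, a(24)=121393, a(25)=196418, a(26)=317811, a(27)=514229, a(28)=832040, a(29)=1346269, a(30)=2178309, a(31)=3524578, a(32)=5702887, a(33)=9227465, a(34)=14930352, a(35)=24157817.

Final answer: 24157817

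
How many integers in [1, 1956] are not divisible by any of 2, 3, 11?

|div by 2|=978, |div by 3|=652, |div by 11|=177.
|div by 2&3|=326, |div by 2&11|=88, |div by 3&11|=59, |div by all|=29.
By inclusion-exclusion, divisible by at least one: 978+652+177-326-88-59+29 = 1363.
Not divisible by any: 1956 - 1363.

Final answer: 593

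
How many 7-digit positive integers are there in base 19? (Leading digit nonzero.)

In base 19, the leading digit has 18 choices (1..18); each of the remaining 6 digits has 19 choices.
Total: 18 x 19^6.

Final answer: 846825858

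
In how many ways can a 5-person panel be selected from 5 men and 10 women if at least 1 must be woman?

Sum over valid woman counts:
C(10,1)C(5,4) = 50
C(10,2)C(5,3) = 450
C(10,3)C(5,2) = 1200
C(10,4)C(5,1) = 1050
C(10,5)C(5,0) = 252
Total: 50 + 450 + 1200 + 1050 + 252.

Final answer: 3002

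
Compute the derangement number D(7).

D(n) = (n-1)(D(n-1) + D(n-2)), D(0)=1, D(1)=0.
Building up: D(2)=1, D(3)=2, D(4)=9, D(5)=44, D(6)=265.
D(7) = 6 x (D(6) + D(5)) = 6 x (265 + 44).

Final answer: D(7) = 1854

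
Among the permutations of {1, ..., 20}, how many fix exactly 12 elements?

Choose which 12 elements are fixed: C(20,12) = 125970.
Derange the remaining 8 using D(j) = (j-1)(D(j-1) + D(j-2)), D(0)=1, D(1)=0: D(2)=1, D(3)=2, D(4)=9, D(5)=44, D(6)=265, D(7)=1854, D(8)=14833.
Total: 125970 x 14833.

Final answer: C(20,12) D(8) = 1868513010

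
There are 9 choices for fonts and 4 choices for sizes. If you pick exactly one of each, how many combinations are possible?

By the multiplication principle: 9 x 4.

Final answer: 36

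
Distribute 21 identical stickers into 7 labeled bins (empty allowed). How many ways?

Stars and bars: C(n+k-1, k-1) = C(27,6).

Final answer: C(27,6) = 296010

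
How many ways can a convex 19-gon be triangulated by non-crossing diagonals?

The structures are counted by the Catalan number C_n. Here n = 19 - 2 = 17.
Using C_0 = 1 and C_(k+1) = C_k x 2(2k+1)/(k+2), build up term by term: C_1=1, C_2=2, C_3=5, C_4=14, C_5=42, C_6=132, C_7=429, C_8=1430, C_9=4862, C_10=16796, C_11=58786, C_12=208012, C_13=742900, C_14=2674440, C_15=9694845, C_16=35357670, C_17=129644790.

Final answer: C_{17} = 129644790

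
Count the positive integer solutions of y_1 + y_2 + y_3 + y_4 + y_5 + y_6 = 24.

Substitute y'_i = y_i - 1 (so y'_i >= 0). Then sum y'_i = 24 - 6 = 18.
Stars and bars: C(18+6-1, 6-1) = C(23,5).

Final answer: C(23,5) = 33649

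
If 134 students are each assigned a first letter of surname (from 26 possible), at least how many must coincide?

There are 26 possible values for first letter of surname. With 134 students and 26 categories, by pigeonhole: ceiling(134/26).

Final answer: 6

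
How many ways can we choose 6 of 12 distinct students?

C(12,6) = 12!/(6! x (12-6)!).

Final answer: C(12,6) = 924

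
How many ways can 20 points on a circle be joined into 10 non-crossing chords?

The structures are counted by the Catalan number C_n. Here n = 20/2 = 10.
C_n = C(2n,n) - C(2n,n+1), so C_{10} = C(20,10) - C(20,11) = 184756 - 167960.

Final answer: C_{10} = 16796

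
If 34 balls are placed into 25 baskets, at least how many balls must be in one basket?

By the pigeonhole principle: ceiling(34/25).

Final answer: 2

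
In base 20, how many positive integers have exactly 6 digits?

In base 20, the leading digit has 19 choices (1..19); each of the remaining 5 digits has 20 choices.
Total: 19 x 20^5.

Final answer: 60800000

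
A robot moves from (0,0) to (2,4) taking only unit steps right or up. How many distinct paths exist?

Each path has 2 right steps and 4 up steps in some order (6 steps total).
Choose which 4 of the 6 steps are up: C(6,4).

Final answer: C(6,4) = 15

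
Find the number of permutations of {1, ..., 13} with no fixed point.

Use the recurrence D(n) = (n-1)(D(n-1) + D(n-2)) with D(0)=1, D(1)=0.
Building up: D(2)=1, D(3)=2, D(4)=9, D(5)=44, D(6)=265, D(7)=1854, D(8)=14833, D(9)=133496, D(10)=1334961, D(11)=14684570, D(12)=176214841.
D(13) = 12 x (D(12) + D(11)) = 12 x (176214841 + 14684570).

Final answer: D(13) = 2290792932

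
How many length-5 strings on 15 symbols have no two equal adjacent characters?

Let g(n) count such strings. g(1) = 15, and each valid string of length n-1 extends in 14 ways (any symbol but the last), so g(n) = 14 g(n-1).
Total: g(5) = 15 x 14^4.

Final answer: 15 x 14^{4} = 576240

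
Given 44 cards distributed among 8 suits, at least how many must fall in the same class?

By pigeonhole with 44 objects and 8 categories: ceiling(44/8).

Final answer: 6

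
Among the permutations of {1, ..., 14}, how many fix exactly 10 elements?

Choose which 10 elements are fixed: C(14,10) = 1001.
Derange the remaining 4 using D(j) = (j-1)(D(j-1) + D(j-2)), D(0)=1, D(1)=0: D(2)=1, D(3)=2, D(4)=9.
Total: 1001 x 9.

Final answer: C(14,10) D(4) = 9009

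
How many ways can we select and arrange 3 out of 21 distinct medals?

P(21,3) = 21!/(21-3)! = 21!/18!.

Final answer: P(21,3) = 7980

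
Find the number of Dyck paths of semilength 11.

Total monotonic paths to (11,11): C(22,11) = 705432.
Paths that cross above y=x (reflection bijection): C(22,12) = 646646.
Valid Dyck paths: 705432 - 646646.
(Check: C(22,11) - C(22,12) = C(22,11)/12, the Catalan number C_{11}.)

Final answer: C_{11} = 58786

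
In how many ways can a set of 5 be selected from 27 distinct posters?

C(27,5) = 27!/(5! x 22!).

Final answer: \binom{27}{5} = 80730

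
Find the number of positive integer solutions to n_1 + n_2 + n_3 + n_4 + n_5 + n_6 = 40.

Substitute n'_i = n_i - 1 (so n'_i >= 0). Then sum n'_i = 40 - 6 = 34.
Stars and bars: C(34+6-1, 6-1) = C(39,5).

Final answer: C(39,5) = 575757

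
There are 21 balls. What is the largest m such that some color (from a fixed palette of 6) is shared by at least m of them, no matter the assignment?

There are 6 possible values for color (from a fixed palette of 6). With 21 balls and 6 categories, by pigeonhole: ceiling(21/6).

Final answer: 4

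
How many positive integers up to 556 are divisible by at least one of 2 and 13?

Multiples of 2: 278. Multiples of 13: 42. Of both (lcm=26): 21.
By inclusion-exclusion: 278 + 42 - 21.

Final answer: 299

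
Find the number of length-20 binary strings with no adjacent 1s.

A valid string ends in 0 (append to any length-(n-1) valid string) or in 01 (append to any length-(n-2) valid string), so a(n) = a(n-1) + a(n-2) with a(1)=2, a(2)=3.
Computing successive values: a(1)=2, a(2)=3, a(3)=5, a(4)=8, a(5)=13, a(6)=21, a(7)=34, a(8)=55, a(9)=89, a(10)=144, a(11)=233, a(12)=377, a(13)=610, a(14)=987, a(15)=1597, a(16)=2584, a(17)=4181, a(18)=6765, a(19)=10946, a(20)=17711.

Final answer: 17711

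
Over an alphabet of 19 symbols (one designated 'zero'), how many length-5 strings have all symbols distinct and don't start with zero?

The leading digit has 18 choices (anything but zero); the next has 18 (anything but the first), then 17, and so on, one fewer each time.
Total: 18 x 18 x 17 x 16 x 15.

Final answer: 1321920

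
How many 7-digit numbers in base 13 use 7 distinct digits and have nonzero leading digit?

The leading digit has 12 choices (anything but zero); the next has 12 (anything but the first), then 11, and so on, one fewer each time.
Total: 12 x 12 x 11 x 10 x 9 x 8 x 7.

Final answer: 7983360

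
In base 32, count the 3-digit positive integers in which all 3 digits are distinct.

First digit: 31 (nonzero). Second: 31 (not first). Third: 30, etc.
Total: 31 x 31 x 30.

Final answer: 28830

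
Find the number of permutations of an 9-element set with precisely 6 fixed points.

Choose which 6 elements are fixed: C(9,6) = 84.
Derange the remaining 3 using D(j) = (j-1)(D(j-1) + D(j-2)), D(0)=1, D(1)=0: D(2)=1, D(3)=2.
Total: 84 x 2.

Final answer: C(9,6) D(3) = 168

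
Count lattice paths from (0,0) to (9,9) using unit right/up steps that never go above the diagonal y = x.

Total monotonic paths to (9,9): C(18,9) = 48620.
Reflecting each bad path at its first crossing gives a bijection with paths to (8,10): C(18,10) = 43758.
Valid Dyck paths: 48620 - 43758.
(These counts are the Catalan numbers.)

Final answer: C_{9} = 4862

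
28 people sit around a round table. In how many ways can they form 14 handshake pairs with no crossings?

The structures are counted by the Catalan number C_n. Here n = 28/2 = 14.
C_n = C(2n,n)/(n+1), so C_{14} = C(28,14)/15 = 40116600/15.

Final answer: C_{14} = 2674440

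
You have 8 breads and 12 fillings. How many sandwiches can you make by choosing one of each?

By the multiplication principle: 8 x 12.

Final answer: 96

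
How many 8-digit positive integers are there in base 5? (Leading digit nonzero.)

Leading digit: 4 options (nonzero). Other 7 digit(s): 5 options each.
Total: 4 x 5^7.

Final answer: 312500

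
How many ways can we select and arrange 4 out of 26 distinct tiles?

P(26,4) = 26!/(26-4)! = 26!/22!.

Final answer: P(26,4) = 358800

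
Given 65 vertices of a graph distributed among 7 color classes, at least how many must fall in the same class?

By pigeonhole with 65 objects and 7 categories: ceiling(65/7).

Final answer: 10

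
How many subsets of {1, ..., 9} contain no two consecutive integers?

Condition on whether n belongs to the subset: if not, any valid subset of {1, ..., n-1} works (a(n-1)); if so, n-1 is excluded and the rest is a valid subset of {1, ..., n-2} (a(n-2)). Hence a(n) = a(n-1) + a(n-2), a(1)=2, a(2)=3.
Computing successive values: a(1)=2, a(2)=3, a(3)=5, a(4)=8, a(5)=13, a(6)=21, a(7)=34, a(8)=55, a(9)=89.

Final answer: 89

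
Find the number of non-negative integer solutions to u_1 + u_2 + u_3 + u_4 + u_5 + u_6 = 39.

Stars and bars with 39 stars and 5 bars:
C(39+6-1, 6-1) = C(44,5).

Final answer: C(44,5) = 1086008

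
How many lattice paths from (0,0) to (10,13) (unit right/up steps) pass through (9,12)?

Paths (0,0)->(9,12): C(21,12) = 293930.
Paths (9,12)->(10,13): C(2,1) = 2.
By multiplication principle: 293930 x 2.

Final answer: 587860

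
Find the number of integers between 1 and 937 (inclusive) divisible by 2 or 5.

Multiples of 2: 468. Multiples of 5: 187. Of both (lcm=10): 93.
By inclusion-exclusion: 468 + 187 - 93.

Final answer: 562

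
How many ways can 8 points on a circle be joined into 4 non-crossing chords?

This is counted by the nth Catalan number C_n. Here n = 8/2 = 4.
C_n = (2n)!/(n!(n+1)!), so C_{4} = 8!/(4! x 5!) = C(8,4)/5 = 70/5.

Final answer: C_{4} = 14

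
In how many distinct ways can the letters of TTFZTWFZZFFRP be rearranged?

Letters (F:4, P:1, R:1, T:3, W:1, Z:3). Total letters: 13.
Permutations = 13!/(4! x 3! x 3!).

Final answer: 7207200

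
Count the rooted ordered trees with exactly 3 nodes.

This is counted by the nth Catalan number C_n. Here n = 3 - 1 = 2.
C_n = C(2n,n) - C(2n,n+1), so C_{2} = C(4,2) - C(4,3) = 6 - 4.

Final answer: C_{2} = 2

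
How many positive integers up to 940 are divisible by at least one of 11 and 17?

Multiples of 11: 85. Multiples of 17: 55. Of both (lcm=187): 5.
By inclusion-exclusion: 85 + 55 - 5.

Final answer: 135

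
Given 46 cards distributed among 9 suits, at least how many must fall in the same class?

By pigeonhole with 46 objects and 9 categories: ceiling(46/9).

Final answer: 6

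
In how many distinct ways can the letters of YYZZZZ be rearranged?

Letters (Y:2, Z:4). Total letters: 6.
Permutations = 6!/(4! x 2!).

Final answer: 15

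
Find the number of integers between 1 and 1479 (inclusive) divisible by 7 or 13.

Multiples of 7: 211. Multiples of 13: 113. Of both (lcm=91): 16.
By inclusion-exclusion: 211 + 113 - 16.

Final answer: 308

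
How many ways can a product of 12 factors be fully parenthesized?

This is a standard Catalan-number count: the answer is C_n. Here n = 12 - 1 = 11.
C_n = C(2n,n)/(n+1), so C_{11} = C(22,11)/12 = 705432/12.

Final answer: C_{11} = 58786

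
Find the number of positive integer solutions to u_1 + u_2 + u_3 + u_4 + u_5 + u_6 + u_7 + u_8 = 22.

Substitute u'_i = u_i - 1 (so u'_i >= 0). Then sum u'_i = 22 - 8 = 14.
Stars and bars: C(14+8-1, 8-1) = C(21,7).

Final answer: C(21,7) = 116280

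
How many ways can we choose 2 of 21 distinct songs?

C(21,2) = 21!/(2! x (21-2)!).

Final answer: C(21,2) = 210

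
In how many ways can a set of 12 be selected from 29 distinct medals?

C(29,12) = 29!/(12! x 17!).

Final answer: \binom{29}{12} = 51895935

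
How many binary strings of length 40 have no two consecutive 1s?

Let a(n) count valid strings. If the last bit is 0 the prefix is any valid string of length n-1; if it is 1 the string must end in 01 with a valid prefix of length n-2. So a(n) = a(n-1) + a(n-2), a(1)=2, a(2)=3.
Iterating the recurrence: a(1)=2, a(2)=3, a(3)=5, a(4)=8, a(5)=13, a(6)=21, a(7)=34, a(8)=55, a(9)=89, a(10)=144, a(11)=233, a(12)=377, a(13)=610, a(14)=987, a(15)=1597, a(16)=2584, a(17)=4181, a(18)=6765, a(19)=10946, a(20)=17711, a(21)=28657, a(22)=46368, a(23)=75025, a(24)=121393, a(25)=196418, a(26)=317811, a(27)=514229, a(28)=832040, a(29)=1346269, a(30)=2178309, a(31)=3524578, a(32)=5702887, a(33)=9227465, a(34)=14930352, a(35)=24157817, a(36)=39088169, a(37)=63245986, a(38)=102334155, a(39)=165580141, a(40)=267914296.

Final answer: 267914296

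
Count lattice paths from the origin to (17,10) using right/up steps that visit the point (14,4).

Paths (0,0)->(14,4): C(18,4) = 3060.
Paths (14,4)->(17,10): C(9,6) = 84.
By multiplication principle: 3060 x 84.

Final answer: 257040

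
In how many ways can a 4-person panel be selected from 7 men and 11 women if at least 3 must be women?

Sum over valid woman counts:
C(11,3)C(7,1) = 1155
C(11,4)C(7,0) = 330
Total: 1155 + 330.

Final answer: 1485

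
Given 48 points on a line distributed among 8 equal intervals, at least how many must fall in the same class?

By pigeonhole with 48 objects and 8 categories: ceiling(48/8).

Final answer: 6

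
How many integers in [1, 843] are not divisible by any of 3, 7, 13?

|div by 3|=281, |div by 7|=120, |div by 13|=64.
|div by 3&7|=40, |div by 3&13|=21, |div by 7&13|=9, |div by all|=3.
By inclusion-exclusion, divisible by at least one: 281+120+64-40-21-9+3 = 398.
Not divisible by any: 843 - 398.

Final answer: 445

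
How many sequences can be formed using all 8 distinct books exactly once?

The number of ways to arrange 8 distinct objects is 8!.

Final answer: 8! = 40320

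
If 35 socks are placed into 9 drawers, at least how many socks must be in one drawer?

By the pigeonhole principle: ceiling(35/9).

Final answer: 4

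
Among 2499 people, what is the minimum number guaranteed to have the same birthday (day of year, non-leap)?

There are 365 possible values for birthday (day of year, non-leap). With 2499 people and 365 categories, by pigeonhole: ceiling(2499/365).

Final answer: 7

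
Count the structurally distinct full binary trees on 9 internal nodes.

This is counted by the nth Catalan number C_n. Here n = 9.
C_n = (2n)!/(n!(n+1)!), so C_{9} = 18!/(9! x 10!) = C(18,9)/10 = 48620/10.

Final answer: C_{9} = 4862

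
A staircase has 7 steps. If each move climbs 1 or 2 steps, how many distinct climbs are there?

Condition on the final move: it is a 1-step (f(n-1) ways to get there) or a 2-step (f(n-2) ways), so f(n) = f(n-1) + f(n-2), with f(1)=1, f(2)=2.
Building up term by term: f(1)=1, f(2)=2, f(3)=3, f(4)=5, f(5)=8, f(6)=13, f(7)=21.

Final answer: 21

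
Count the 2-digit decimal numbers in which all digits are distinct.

First digit: 9 (not 0). Second: 9 (not first). Third: 8, etc.
Total: 9 x 9.

Final answer: 81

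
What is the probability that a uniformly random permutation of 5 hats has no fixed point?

Derangements satisfy D(n) = (n-1)(D(n-1) + D(n-2)), starting from D(0)=1, D(1)=0.
Building up: D(2)=1, D(3)=2, D(4)=9, D(5)=44.
Total arrangements: 5! = 120.
Probability = D(5)/5! = 11/30.

Final answer: D(5)/5! = 44/120 = 0.366667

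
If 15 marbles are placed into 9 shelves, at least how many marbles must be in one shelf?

By the pigeonhole principle: ceiling(15/9).

Final answer: 2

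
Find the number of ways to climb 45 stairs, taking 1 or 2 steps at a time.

Condition on the final move: it is a 1-step (f(n-1) ways to get there) or a 2-step (f(n-2) ways), so f(n) = f(n-1) + f(n-2), with f(1)=1, f(2)=2.
Computing successive values: f(1)=1, f(2)=2, f(3)=3, f(4)=5, f(5)=8, f(6)=13, f(7)=21, f(8)=34, f(9)=55, f(10)=89, f(11)=144, f(12)=233, f(13)=377, f(14)=610, f(15)=987, f(16)=1597, f(17)=2584, f(18)=4181, f(19)=6765, f(20)=10946, f(21)=17711, f(22)=28657, f(23)=46368, f(24)=75025, f(25)=121393, f(26)=196418, f(27)=317811, f(28)=514229, f(29)=832040, f(30)=1346269, f(31)=2178309, f(32)=3524578, f(33)=5702887, f(34)=9227465, f(35)=14930352, f(36)=24157817, f(37)=39088169, f(38)=63245986, f(39)=102334155, f(40)=165580141, f(41)=267914296, f(42)=433494437, f(43)=701408733, f(44)=1134903170, f(45)=1836311903.

Final answer: 1836311903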